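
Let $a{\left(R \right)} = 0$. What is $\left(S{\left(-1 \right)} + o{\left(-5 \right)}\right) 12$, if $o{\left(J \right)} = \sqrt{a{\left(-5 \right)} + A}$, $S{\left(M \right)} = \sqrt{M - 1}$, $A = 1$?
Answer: $12 + 12 i \sqrt{2} \approx 12.0 + 16.971 i$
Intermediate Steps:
$S{\left(M \right)} = \sqrt{-1 + M}$
$o{\left(J \right)} = 1$ ($o{\left(J \right)} = \sqrt{0 + 1} = \sqrt{1} = 1$)
$\left(S{\left(-1 \right)} + o{\left(-5 \right)}\right) 12 = \left(\sqrt{-1 - 1} + 1\right) 12 = \left(\sqrt{-2} + 1\right) 12 = \left(i \sqrt{2} + 1\right) 12 = \left(1 + i \sqrt{2}\right) 12 = 12 + 12 i \sqrt{2}$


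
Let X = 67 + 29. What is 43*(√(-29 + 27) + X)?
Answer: 4128 + 43*I*√2 ≈ 4128.0 + 60.811*I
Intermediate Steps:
X = 96
43*(√(-29 + 27) + X) = 43*(√(-29 + 27) + 96) = 43*(√(-2) + 96) = 43*(I*√2 + 96) = 43*(96 + I*√2) = 4128 + 43*I*√2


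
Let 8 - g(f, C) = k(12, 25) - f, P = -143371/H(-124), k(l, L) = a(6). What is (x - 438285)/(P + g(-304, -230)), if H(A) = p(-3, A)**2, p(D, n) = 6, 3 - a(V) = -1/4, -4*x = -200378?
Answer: 6987429/77072 ≈ 90.661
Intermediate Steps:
x = 100189/2 (x = -1/4*(-200378) = 100189/2 ≈ 50095.)
a(V) = 13/4 (a(V) = 3 - (-1)/4 = 3 - 1*(-1/4) = 3 + 1/4 = 13/4)
k(l, L) = 13/4
H(A) = 36 (H(A) = 6**2 = 36)
P = -143371/36 ≈ -3982.5
g(f, C) = 19/4 + f (g(f, C) = 8 - (13/4 - f) = 8 + (-13/4 + f) = 19/4 + f)
(x - 438285)/(P + g(-304, -230)) = (100189/2 - 438285)/(-143371/36 + (19/4 - 304)) = -776381/(2*(-143371/36 - 1197/4)) = -776381/(2*(-38536/9)) = -776381/2*(-9/38536) = 6987429/77072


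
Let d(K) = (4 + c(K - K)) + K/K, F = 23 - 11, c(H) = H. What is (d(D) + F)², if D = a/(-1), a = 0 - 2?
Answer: 289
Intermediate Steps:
a = -2
D = 2 (D = -2/(-1) = -2*(-1) = 2)
F = 12
d(K) = 5 (d(K) = (4 + (K - K)) + K/K = (4 + 0) + 1 = 4 + 1 = 5)
(d(D) + F)² = (5 + 12)² = 17² = 289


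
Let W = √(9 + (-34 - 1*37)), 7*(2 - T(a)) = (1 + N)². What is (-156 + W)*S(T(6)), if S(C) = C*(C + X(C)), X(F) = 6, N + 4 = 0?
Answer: -36660/49 + 235*I*√62/49 ≈ -748.16 + 37.763*I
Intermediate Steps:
N = -4 (N = -4 + 0 = -4)
T(a) = 5/7 (T(a) = 2 - (1 - 4)²/7 = 2 - ⅐*(-3)² = 2 - ⅐*9 = 2 - 9/7 = 5/7)
S(C) = C*(6 + C) (S(C) = C*(C + 6) = C*(6 + C))
W = I*√62 (W = √(9 + (-34 - 37)) = √(9 - 71) = √(-62) = I*√62 ≈ 7.874*I)
(-156 + W)*S(T(6)) = (-156 + I*√62)*(5*(6 + 5/7)/7) = (-156 + I*√62)*((5/7)*(47/7)) = (-156 + I*√62)*(235/49) = -36660/49 + 235*I*√62/49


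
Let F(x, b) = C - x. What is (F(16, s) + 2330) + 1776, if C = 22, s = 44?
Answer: 4112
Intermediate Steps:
F(x, b) = 22 - x
(F(16, s) + 2330) + 1776 = ((22 - 1*16) + 2330) + 1776 = ((22 - 16) + 2330) + 1776 = (6 + 2330) + 1776 = 2336 + 1776 = 4112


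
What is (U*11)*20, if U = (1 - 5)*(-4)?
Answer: 3520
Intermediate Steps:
U = 16 (U = -4*(-4) = 16)
(U*11)*20 = (16*11)*20 = 176*20 = 3520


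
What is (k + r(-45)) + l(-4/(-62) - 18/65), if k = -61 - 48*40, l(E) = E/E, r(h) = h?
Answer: -2025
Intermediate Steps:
l(E) = 1
k = -1981 (k = -61 - 1920 = -1981)
(k + r(-45)) + l(-4/(-62) - 18/65) = (-1981 - 45) + 1 = -2026 + 1 = -2025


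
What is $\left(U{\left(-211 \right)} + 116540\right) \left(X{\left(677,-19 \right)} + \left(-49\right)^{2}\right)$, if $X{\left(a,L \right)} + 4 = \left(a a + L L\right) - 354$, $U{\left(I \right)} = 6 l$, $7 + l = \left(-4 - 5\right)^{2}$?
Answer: $53898389272$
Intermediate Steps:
$l = 74$ ($l = -7 + \left(-4 - 5\right)^{2} = -7 + \left(-9\right)^{2} = -7 + 81 = 74$)
$U{\left(I \right)} = 444$ ($U{\left(I \right)} = 6 \cdot 74 = 444$)
$X{\left(a,L \right)} = -358 + L^{2} + a^{2}$ ($X{\left(a,L \right)} = -4 - \left(354 - L L - a a\right) = -4 - \left(354 - L^{2} - a^{2}\right) = -4 + \left(-354 + L^{2} + a^{2}\right) = -358 + L^{2} + a^{2}$)
$\left(U{\left(-211 \right)} + 116540\right) \left(X{\left(677,-19 \right)} + \left(-49\right)^{2}\right) = \left(444 + 116540\right) \left(\left(-358 + \left(-19\right)^{2} + 677^{2}\right) + \left(-49\right)^{2}\right) = 116984 \left(\left(-358 + 361 + 458329\right) + 2401\right) = 116984 \left(458332 + 2401\right) = 116984 \cdot 460733 = 53898389272$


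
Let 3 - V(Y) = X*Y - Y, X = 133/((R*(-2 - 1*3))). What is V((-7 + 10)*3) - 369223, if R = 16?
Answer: -29535683/80 ≈ -3.6920e+5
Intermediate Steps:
X = -133/80 (X = 133/((16*(-2 - 1*3))) = 133/((16*(-2 - 3))) = 133/((16*(-5))) = 133/(-80) = 133*(-1/80) = -133/80 ≈ -1.6625)
V(Y) = 3 + 213*Y/80 (V(Y) = 3 - (-133*Y/80 - Y) = 3 - (-213)*Y/80 = 3 + 213*Y/80)
V((-7 + 10)*3) - 369223 = (3 + 213*((-7 + 10)*3)/80) - 369223 = (3 + 213*(3*3)/80) - 369223 = (3 + (213/80)*9) - 369223 = (3 + 1917/80) - 369223 = 2157/80 - 369223 = -29535683/80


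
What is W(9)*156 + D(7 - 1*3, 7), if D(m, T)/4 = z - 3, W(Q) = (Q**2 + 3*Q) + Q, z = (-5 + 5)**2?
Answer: 18240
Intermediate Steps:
z = 0 (z = 0**2 = 0)
W(Q) = Q**2 + 4*Q
D(m, T) = -12 (D(m, T) = 4*(0 - 3) = 4*(-3) = -12)
W(9)*156 + D(7 - 1*3, 7) = (9*(4 + 9))*156 - 12 = (9*13)*156 - 12 = 117*156 - 12 = 18252 - 12 = 18240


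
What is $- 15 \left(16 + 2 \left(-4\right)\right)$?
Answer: $-120$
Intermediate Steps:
$- 15 \left(16 + 2 \left(-4\right)\right) = - 15 \left(16 - 8\right) = \left(-15\right) 8 = -120$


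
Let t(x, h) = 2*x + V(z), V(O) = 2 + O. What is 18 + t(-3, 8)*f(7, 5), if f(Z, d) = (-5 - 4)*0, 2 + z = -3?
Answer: 18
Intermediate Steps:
z = -5 (z = -2 - 3 = -5)
t(x, h) = -3 + 2*x (t(x, h) = 2*x + (2 - 5) = 2*x - 3 = -3 + 2*x)
f(Z, d) = 0 (f(Z, d) = -9*0 = 0)
18 + t(-3, 8)*f(7, 5) = 18 + (-3 + 2*(-3))*0 = 18 + (-3 - 6)*0 = 18 - 9*0 = 18 + 0 = 18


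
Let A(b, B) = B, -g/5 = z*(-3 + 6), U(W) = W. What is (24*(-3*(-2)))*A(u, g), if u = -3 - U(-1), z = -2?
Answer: 4320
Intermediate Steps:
g = 30 (g = -(-10)*(-3 + 6) = -(-10)*3 = -5*(-6) = 30)
u = -2 (u = -3 - 1*(-1) = -3 + 1 = -2)
(24*(-3*(-2)))*A(u, g) = (24*(-3*(-2)))*30 = (24*6)*30 = 144*30 = 4320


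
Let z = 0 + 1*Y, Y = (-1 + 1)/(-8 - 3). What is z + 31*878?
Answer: 27218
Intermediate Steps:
Y = 0 (Y = 0/(-11) = 0*(-1/11) = 0)
z = 0 (z = 0 + 1*0 = 0 + 0 = 0)
z + 31*878 = 0 + 31*878 = 0 + 27218 = 27218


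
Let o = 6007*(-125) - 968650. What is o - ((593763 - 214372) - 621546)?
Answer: -1477370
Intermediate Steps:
o = -1719525 (o = -750875 - 968650 = -1719525)
o - ((593763 - 214372) - 621546) = -1719525 - ((593763 - 214372) - 621546) = -1719525 - (379391 - 621546) = -1719525 - 1*(-242155) = -1719525 + 242155 = -1477370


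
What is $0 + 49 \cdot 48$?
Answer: $2352$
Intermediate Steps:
$0 + 49 \cdot 48 = 0 + 2352 = 2352$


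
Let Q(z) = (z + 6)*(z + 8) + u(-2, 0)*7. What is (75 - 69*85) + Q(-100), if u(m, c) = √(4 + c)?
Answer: 2872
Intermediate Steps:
Q(z) = 14 + (6 + z)*(8 + z) (Q(z) = (z + 6)*(z + 8) + √(4 + 0)*7 = (6 + z)*(8 + z) + √4*7 = (6 + z)*(8 + z) + 2*7 = (6 + z)*(8 + z) + 14 = 14 + (6 + z)*(8 + z))
(75 - 69*85) + Q(-100) = (75 - 69*85) + (62 + (-100)² + 14*(-100)) = (75 - 5865) + (62 + 10000 - 1400) = -5790 + 8662 = 2872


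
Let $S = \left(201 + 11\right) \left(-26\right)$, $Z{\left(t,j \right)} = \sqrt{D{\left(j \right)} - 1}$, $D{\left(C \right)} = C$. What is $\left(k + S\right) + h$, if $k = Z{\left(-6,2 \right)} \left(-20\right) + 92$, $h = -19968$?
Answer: $-25408$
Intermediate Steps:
$Z{\left(t,j \right)} = \sqrt{-1 + j}$ ($Z{\left(t,j \right)} = \sqrt{j - 1} = \sqrt{-1 + j}$)
$k = 72$ ($k = \sqrt{-1 + 2} \left(-20\right) + 92 = \sqrt{1} \left(-20\right) + 92 = 1 \left(-20\right) + 92 = -20 + 92 = 72$)
$S = -5512$ ($S = 212 \left(-26\right) = -5512$)
$\left(k + S\right) + h = \left(72 - 5512\right) - 19968 = -5440 - 19968 = -25408$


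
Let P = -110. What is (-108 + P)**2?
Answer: 47524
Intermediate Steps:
(-108 + P)**2 = (-108 - 110)**2 = (-218)**2 = 47524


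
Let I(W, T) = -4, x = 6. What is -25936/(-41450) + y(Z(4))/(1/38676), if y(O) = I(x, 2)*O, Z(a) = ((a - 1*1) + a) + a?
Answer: -35268631432/20725 ≈ -1.7017e+6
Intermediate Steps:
Z(a) = -1 + 3*a (Z(a) = ((a - 1) + a) + a = ((-1 + a) + a) + a = (-1 + 2*a) + a = -1 + 3*a)
y(O) = -4*O
-25936/(-41450) + y(Z(4))/(1/38676) = -25936/(-41450) + (-4*(-1 + 3*4))/(1/38676) = -25936*(-1/41450) + (-4*(-1 + 12))/(1/38676) = 12968/20725 - 4*11*38676 = 12968/20725 - 44*38676 = 12968/20725 - 1701744 = -35268631432/20725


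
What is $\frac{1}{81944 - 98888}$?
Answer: $- \frac{1}{16944} \approx -5.9018 \cdot 10^{-5}$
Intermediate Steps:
$\frac{1}{81944 - 98888} = \frac{1}{-16944} = - \frac{1}{16944}$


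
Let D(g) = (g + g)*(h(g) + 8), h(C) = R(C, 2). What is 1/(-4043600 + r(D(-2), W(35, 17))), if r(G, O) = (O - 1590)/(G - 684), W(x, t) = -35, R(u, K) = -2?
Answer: -708/2862867175 ≈ -2.4730e-7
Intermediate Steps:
h(C) = -2
D(g) = 12*g (D(g) = (g + g)*(-2 + 8) = (2*g)*6 = 12*g)
r(G, O) = (-1590 + O)/(-684 + G)
1/(-4043600 + r(D(-2), W(35, 17))) = 1/(-4043600 + (-1590 - 35)/(-684 + 12*(-2))) = 1/(-4043600 - 1625/(-684 - 24)) = 1/(-4043600 - 1625/(-708)) = 1/(-4043600 - 1/708*(-1625)) = 1/(-4043600 + 1625/708) = 1/(-2862867175/708) = -708/2862867175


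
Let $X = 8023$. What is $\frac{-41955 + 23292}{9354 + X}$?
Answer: $- \frac{18663}{17377} \approx -1.074$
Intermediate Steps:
$\frac{-41955 + 23292}{9354 + X} = \frac{-41955 + 23292}{9354 + 8023} = - \frac{18663}{17377}$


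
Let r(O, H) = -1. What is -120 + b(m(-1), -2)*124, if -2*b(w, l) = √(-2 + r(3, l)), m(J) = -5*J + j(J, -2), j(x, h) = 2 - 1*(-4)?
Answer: -120 - 62*I*√3 ≈ -120.0 - 107.39*I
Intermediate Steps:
j(x, h) = 6 (j(x, h) = 2 + 4 = 6)
m(J) = 6 - 5*J (m(J) = -5*J + 6 = 6 - 5*J)
b(w, l) = -I*√3/2 (b(w, l) = -√(-2 - 1)/2 = -I*√3/2)
-120 + b(m(-1), -2)*124 = -120 - I*√3/2*124 = -120 - 62*I*√3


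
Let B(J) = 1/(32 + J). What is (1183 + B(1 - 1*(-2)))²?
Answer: 1714456836/1225 ≈ 1.3996e+6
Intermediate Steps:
(1183 + B(1 - 1*(-2)))² = (1183 + 1/(32 + (1 - 1*(-2))))² = (1183 + 1/(32 + (1 + 2)))² = (1183 + 1/(32 + 3))² = (1183 + 1/35)² = (41406/35)² = 1714456836/1225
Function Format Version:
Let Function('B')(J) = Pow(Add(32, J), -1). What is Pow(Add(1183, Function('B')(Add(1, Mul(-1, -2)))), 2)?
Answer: Rational(1714456836, 1225) ≈ 1.3996e+6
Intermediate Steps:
Pow(Add(1183, Function('B')(Add(1, Mul(-1, -2)))), 2) = Pow(Add(1183, Pow(Add(32, Add(1, Mul(-1, -2))), -1)), 2) = Pow(Add(1183, Pow(Add(32, Add(1, 2)), -1)), 2) = Pow(Add(1183, Pow(Add(32, 3), -1)), 2) = Pow(Add(1183, Pow(35, -1)), 2) = Pow(Add(1183, Rational(1, 35)), 2) = Pow(Rational(41406, 35), 2) = Rational(1714456836, 1225)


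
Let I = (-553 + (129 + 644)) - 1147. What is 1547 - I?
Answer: 2474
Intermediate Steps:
I = -927 (I = (-553 + 773) - 1147 = 220 - 1147 = -927)
1547 - I = 1547 - 1*(-927) = 1547 + 927 = 2474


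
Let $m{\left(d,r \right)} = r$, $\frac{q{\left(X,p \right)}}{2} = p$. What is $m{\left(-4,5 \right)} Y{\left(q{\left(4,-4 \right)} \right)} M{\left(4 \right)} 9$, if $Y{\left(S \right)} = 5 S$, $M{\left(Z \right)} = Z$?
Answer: $-7200$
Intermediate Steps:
$q{\left(X,p \right)} = 2 p$
$m{\left(-4,5 \right)} Y{\left(q{\left(4,-4 \right)} \right)} M{\left(4 \right)} 9 = 5 \cdot 5 \cdot 2 \left(-4\right) 4 \cdot 9 = 5 \cdot 5 \left(-8\right) 4 \cdot 9 = 5 \left(\left(-40\right) 4\right) 9 = 5 \left(-160\right) 9 = \left(-800\right) 9 = -7200$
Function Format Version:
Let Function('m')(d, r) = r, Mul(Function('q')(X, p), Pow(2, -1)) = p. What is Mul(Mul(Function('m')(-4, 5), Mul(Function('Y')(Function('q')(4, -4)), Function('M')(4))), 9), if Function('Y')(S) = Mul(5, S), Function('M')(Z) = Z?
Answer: -7200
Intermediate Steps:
Function('q')(X, p) = Mul(2, p)
Mul(Mul(Function('m')(-4, 5), Mul(Function('Y')(Function('q')(4, -4)), Function('M')(4))), 9) = Mul(Mul(5, Mul(Mul(5, Mul(2, -4)), 4)), 9) = Mul(Mul(5, Mul(Mul(5, -8), 4)), 9) = Mul(Mul(5, Mul(-40, 4)), 9) = Mul(Mul(5, -160), 9) = Mul(-800, 9) = -7200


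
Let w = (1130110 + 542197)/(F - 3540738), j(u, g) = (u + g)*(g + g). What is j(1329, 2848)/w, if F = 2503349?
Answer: -24681758266688/1672307 ≈ -1.4759e+7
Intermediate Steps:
j(u, g) = 2*g*(g + u) (j(u, g) = (g + u)*(2*g) = 2*g*(g + u))
w = -1672307/1037389 (w = (1130110 + 542197)/(2503349 - 3540738) = 1672307/(-1037389) = 1672307*(-1/1037389) = -1672307/1037389 ≈ -1.6120)
j(1329, 2848)/w = (2*2848*(2848 + 1329))/(-1672307/1037389) = (2*2848*4177)*(-1037389/1672307) = 23792192*(-1037389/1672307) = -24681758266688/1672307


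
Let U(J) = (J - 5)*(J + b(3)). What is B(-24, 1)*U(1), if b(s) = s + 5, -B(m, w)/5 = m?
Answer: -4320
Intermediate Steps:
B(m, w) = -5*m
b(s) = 5 + s
U(J) = (-5 + J)*(8 + J) (U(J) = (J - 5)*(J + (5 + 3)) = (-5 + J)*(J + 8) = (-5 + J)*(8 + J))
B(-24, 1)*U(1) = (-5*(-24))*(-40 + 1² + 3*1) = 120*(-40 + 1 + 3) = 120*(-36) = -4320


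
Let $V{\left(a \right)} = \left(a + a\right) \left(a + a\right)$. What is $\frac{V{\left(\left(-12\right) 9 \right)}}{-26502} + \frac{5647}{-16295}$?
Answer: $- \frac{151652719}{71975015} \approx -2.107$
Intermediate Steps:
$V{\left(a \right)} = 4 a^{2}$ ($V{\left(a \right)} = 2 a 2 a = 4 a^{2}$)
$\frac{V{\left(\left(-12\right) 9 \right)}}{-26502} + \frac{5647}{-16295} = \frac{4 \left(\left(-12\right) 9\right)^{2}}{-26502} + \frac{5647}{-16295} = 4 \left(-108\right)^{2} \left(- \frac{1}{26502}\right) + 5647 \left(- \frac{1}{16295}\right) = 4 \cdot 11664 \left(- \frac{1}{26502}\right) - \frac{5647}{16295} = 46656 \left(- \frac{1}{26502}\right) - \frac{5647}{16295} = - \frac{7776}{4417} - \frac{5647}{16295} = - \frac{151652719}{71975015}$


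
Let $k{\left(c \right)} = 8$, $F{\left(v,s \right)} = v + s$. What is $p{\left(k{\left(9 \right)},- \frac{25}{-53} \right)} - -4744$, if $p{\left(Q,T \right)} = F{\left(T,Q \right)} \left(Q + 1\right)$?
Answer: $\frac{255473}{53} \approx 4820.2$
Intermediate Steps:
$F{\left(v,s \right)} = s + v$
$p{\left(Q,T \right)} = \left(1 + Q\right) \left(Q + T\right)$ ($p{\left(Q,T \right)} = \left(Q + T\right) \left(Q + 1\right) = \left(Q + T\right) \left(1 + Q\right) = \left(1 + Q\right) \left(Q + T\right)$)
$p{\left(k{\left(9 \right)},- \frac{25}{-53} \right)} - -4744 = \left(1 + 8\right) \left(8 - \frac{25}{-53}\right) - -4744 = 9 \left(8 - - \frac{25}{53}\right) + 4744 = 9 \left(8 + \frac{25}{53}\right) + 4744 = 9 \cdot \frac{449}{53} + 4744 = \frac{4041}{53} + 4744 = \frac{255473}{53}$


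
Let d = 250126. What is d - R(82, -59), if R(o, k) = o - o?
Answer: 250126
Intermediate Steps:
R(o, k) = 0
d - R(82, -59) = 250126 - 1*0 = 250126 + 0 = 250126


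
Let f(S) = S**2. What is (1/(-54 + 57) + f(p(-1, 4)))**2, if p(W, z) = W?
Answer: 16/9 ≈ 1.7778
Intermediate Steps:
(1/(-54 + 57) + f(p(-1, 4)))**2 = (1/(-54 + 57) + (-1)**2)**2 = (1/3 + 1)**2 = (4/3)**2 = 16/9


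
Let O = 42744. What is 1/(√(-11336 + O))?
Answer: √1963/7852 ≈ 0.0056426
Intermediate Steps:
1/(√(-11336 + O)) = 1/(√(-11336 + 42744)) = 1/(√31408) = 1/(4*√1963) = √1963/7852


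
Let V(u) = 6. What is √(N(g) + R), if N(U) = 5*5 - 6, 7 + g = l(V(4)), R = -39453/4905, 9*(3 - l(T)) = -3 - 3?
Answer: 13*√173310/1635 ≈ 3.3101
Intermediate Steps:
l(T) = 11/3 (l(T) = 3 - (-3 - 3)/9 = 3 - ⅑*(-6) = 3 + ⅔ = 11/3)
R = -13151/1635 (R = -39453*1/4905 = -13151/1635 ≈ -8.0434)
g = -10/3 (g = -7 + 11/3 = -10/3 ≈ -3.3333)
N(U) = 19 (N(U) = 25 - 6 = 19)
√(N(g) + R) = √(19 - 13151/1635) = √(17914/1635) = 13*√173310/1635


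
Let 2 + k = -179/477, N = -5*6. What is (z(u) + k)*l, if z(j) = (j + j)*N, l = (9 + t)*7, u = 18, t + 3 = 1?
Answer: -25298357/477 ≈ -53036.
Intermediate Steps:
N = -30
t = -2 (t = -3 + 1 = -2)
l = 49 (l = (9 - 2)*7 = 7*7 = 49)
z(j) = -60*j (z(j) = (j + j)*(-30) = (2*j)*(-30) = -60*j)
k = -1133/477 (k = -2 - 179/477 = -1133/477 ≈ -2.3753)
(z(u) + k)*l = (-60*18 - 1133/477)*49 = (-1080 - 1133/477)*49 = -516293/477*49 = -25298357/477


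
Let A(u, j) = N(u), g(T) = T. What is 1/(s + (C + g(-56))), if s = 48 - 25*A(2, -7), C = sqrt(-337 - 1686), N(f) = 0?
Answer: -8/2087 - 17*I*sqrt(7)/2087 ≈ -0.0038333 - 0.021551*I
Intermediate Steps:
A(u, j) = 0
C = 17*I*sqrt(7) (C = sqrt(-2023) = 17*I*sqrt(7) ≈ 44.978*I)
s = 48 (s = 48 - 25*0 = 48 + 0 = 48)
1/(s + (C + g(-56))) = 1/(48 + (17*I*sqrt(7) - 56)) = 1/(48 + (-56 + 17*I*sqrt(7))) = 1/(-8 + 17*I*sqrt(7))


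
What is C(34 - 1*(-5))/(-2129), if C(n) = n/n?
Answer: -1/2129 ≈ -0.00046970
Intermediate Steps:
C(n) = 1
C(34 - 1*(-5))/(-2129) = 1/(-2129) = 1*(-1/2129) = -1/2129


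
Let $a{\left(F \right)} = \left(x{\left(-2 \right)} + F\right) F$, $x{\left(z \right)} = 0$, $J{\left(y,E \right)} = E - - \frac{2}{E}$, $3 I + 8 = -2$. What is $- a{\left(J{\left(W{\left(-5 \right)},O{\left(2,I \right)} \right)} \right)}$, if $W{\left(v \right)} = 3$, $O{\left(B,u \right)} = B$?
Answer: $-9$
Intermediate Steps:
$I = - \frac{10}{3}$ ($I = - \frac{8}{3} + \frac{1}{3} \left(-2\right) = - \frac{8}{3} - \frac{2}{3} = - \frac{10}{3} \approx -3.3333$)
$J{\left(y,E \right)} = E + \frac{2}{E}$
$a{\left(F \right)} = F^{2}$ ($a{\left(F \right)} = \left(0 + F\right) F = F F = F^{2}$)
$- a{\left(J{\left(W{\left(-5 \right)},O{\left(2,I \right)} \right)} \right)} = - \left(2 + \frac{2}{2}\right)^{2} = - \left(2 + 2 \cdot \frac{1}{2}\right)^{2} = - \left(2 + 1\right)^{2} = - 3^{2} = \left(-1\right) 9 = -9$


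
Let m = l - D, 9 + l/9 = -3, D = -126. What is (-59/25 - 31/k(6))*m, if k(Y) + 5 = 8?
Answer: -5712/25 ≈ -228.48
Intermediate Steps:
l = -108 (l = -81 + 9*(-3) = -81 - 27 = -108)
k(Y) = 3 (k(Y) = -5 + 8 = 3)
m = 18 (m = -108 - 1*(-126) = -108 + 126 = 18)
(-59/25 - 31/k(6))*m = (-59/25 - 31/3)*18 = -952/75*18 = -5712/25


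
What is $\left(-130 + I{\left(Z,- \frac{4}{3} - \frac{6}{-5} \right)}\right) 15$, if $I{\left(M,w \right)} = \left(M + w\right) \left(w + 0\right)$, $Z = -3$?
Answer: $- \frac{29156}{15} \approx -1943.7$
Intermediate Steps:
$I{\left(M,w \right)} = w \left(M + w\right)$ ($I{\left(M,w \right)} = \left(M + w\right) w = w \left(M + w\right)$)
$\left(-130 + I{\left(Z,- \frac{4}{3} - \frac{6}{-5} \right)}\right) 15 = \left(-130 + \left(- \frac{4}{3} - \frac{6}{-5}\right) \left(-3 - \left(- \frac{6}{5} + \frac{4}{3}\right)\right)\right) 15 = \left(-130 + \left(\left(-4\right) \frac{1}{3} - - \frac{6}{5}\right) \left(-3 - \frac{2}{15}\right)\right) 15 = \left(-130 + \left(- \frac{4}{3} + \frac{6}{5}\right) \left(-3 + \left(- \frac{4}{3} + \frac{6}{5}\right)\right)\right) 15 = \left(-130 - \frac{2 \left(-3 - \frac{2}{15}\right)}{15}\right) 15 = \left(-130 - - \frac{94}{225}\right) 15 = \left(-130 + \frac{94}{225}\right) 15 = \left(- \frac{29156}{225}\right) 15 = - \frac{29156}{15}$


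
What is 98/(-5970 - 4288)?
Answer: -49/5129 ≈ -0.0095535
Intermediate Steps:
98/(-5970 - 4288) = 98/(-10258) = -1/10258*98 = -49/5129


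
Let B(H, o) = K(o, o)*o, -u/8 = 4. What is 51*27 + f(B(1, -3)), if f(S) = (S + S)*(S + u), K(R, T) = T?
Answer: 963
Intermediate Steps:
u = -32 (u = -8*4 = -32)
B(H, o) = o² (B(H, o) = o*o = o²)
f(S) = 2*S*(-32 + S) (f(S) = (S + S)*(S - 32) = (2*S)*(-32 + S) = 2*S*(-32 + S))
51*27 + f(B(1, -3)) = 51*27 + 2*(-3)²*(-32 + (-3)²) = 1377 + 2*9*(-32 + 9) = 1377 + 2*9*(-23) = 1377 - 414 = 963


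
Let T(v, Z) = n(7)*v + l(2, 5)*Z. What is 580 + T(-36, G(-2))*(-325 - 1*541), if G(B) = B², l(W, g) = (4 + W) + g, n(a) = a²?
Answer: 1490100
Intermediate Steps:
l(W, g) = 4 + W + g
T(v, Z) = 11*Z + 49*v (T(v, Z) = 7²*v + (4 + 2 + 5)*Z = 49*v + 11*Z = 11*Z + 49*v)
580 + T(-36, G(-2))*(-325 - 1*541) = 580 + (11*(-2)² + 49*(-36))*(-325 - 1*541) = 580 + (11*4 - 1764)*(-325 - 541) = 580 + (44 - 1764)*(-866) = 580 - 1720*(-866) = 580 + 1489520 = 1490100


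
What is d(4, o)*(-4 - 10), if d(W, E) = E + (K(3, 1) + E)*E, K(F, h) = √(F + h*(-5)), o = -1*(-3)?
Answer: -168 - 42*I*√2 ≈ -168.0 - 59.397*I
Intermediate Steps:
o = 3
K(F, h) = √(F - 5*h)
d(W, E) = E + E*(E + I*√2) (d(W, E) = E + (√(3 - 5*1) + E)*E = E + (√(3 - 5) + E)*E = E + (√(-2) + E)*E = E + (I*√2 + E)*E = E + (E + I*√2)*E = E + E*(E + I*√2))
d(4, o)*(-4 - 10) = (3*(1 + 3 + I*√2))*(-4 - 10) = (3*(4 + I*√2))*(-14) = (12 + 3*I*√2)*(-14) = -168 - 42*I*√2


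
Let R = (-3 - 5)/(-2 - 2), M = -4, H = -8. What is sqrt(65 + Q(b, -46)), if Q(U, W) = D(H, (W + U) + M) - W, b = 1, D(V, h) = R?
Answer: sqrt(113) ≈ 10.630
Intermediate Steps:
R = 2 (R = -8/(-4) = -8*(-1/4) = 2)
D(V, h) = 2
Q(U, W) = 2 - W
sqrt(65 + Q(b, -46)) = sqrt(65 + (2 - 1*(-46))) = sqrt(65 + (2 + 46)) = sqrt(65 + 48) = sqrt(113)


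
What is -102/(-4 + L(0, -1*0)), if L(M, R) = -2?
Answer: 17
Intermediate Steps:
-102/(-4 + L(0, -1*0)) = -102/(-4 - 2) = -102/(-6) = -102*(-⅙) = 17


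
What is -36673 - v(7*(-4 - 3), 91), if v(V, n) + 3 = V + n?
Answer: -36712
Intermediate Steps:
v(V, n) = -3 + V + n (v(V, n) = -3 + (V + n) = -3 + V + n)
-36673 - v(7*(-4 - 3), 91) = -36673 - (-3 + 7*(-4 - 3) + 91) = -36673 - (-3 + 7*(-7) + 91) = -36673 - (-3 - 49 + 91) = -36673 - 1*39 = -36673 - 39 = -36712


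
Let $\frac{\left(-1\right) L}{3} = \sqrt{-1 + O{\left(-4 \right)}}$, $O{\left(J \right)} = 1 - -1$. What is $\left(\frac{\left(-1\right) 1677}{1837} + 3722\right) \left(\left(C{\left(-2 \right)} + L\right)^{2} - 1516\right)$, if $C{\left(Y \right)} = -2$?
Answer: $- \frac{10191934767}{1837} \approx -5.5481 \cdot 10^{6}$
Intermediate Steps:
$O{\left(J \right)} = 2$ ($O{\left(J \right)} = 1 + 1 = 2$)
$L = -3$ ($L = - 3 \sqrt{-1 + 2} = - 3 \sqrt{1} = \left(-3\right) 1 = -3$)
$\left(\frac{\left(-1\right) 1677}{1837} + 3722\right) \left(\left(C{\left(-2 \right)} + L\right)^{2} - 1516\right) = \left(\frac{\left(-1\right) 1677}{1837} + 3722\right) \left(\left(-2 - 3\right)^{2} - 1516\right) = \left(\left(-1677\right) \frac{1}{1837} + 3722\right) \left(\left(-5\right)^{2} - 1516\right) = \left(- \frac{1677}{1837} + 3722\right) \left(25 - 1516\right) = \frac{6835637}{1837} \left(-1491\right) = - \frac{10191934767}{1837}$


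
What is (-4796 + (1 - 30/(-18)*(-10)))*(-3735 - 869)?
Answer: 66458740/3 ≈ 2.2153e+7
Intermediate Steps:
(-4796 + (1 - 30/(-18)*(-10)))*(-3735 - 869) = (-4796 + (1 - 30*(-1/18)*(-10)))*(-4604) = (-4796 + (1 + (5/3)*(-10)))*(-4604) = (-4796 + (1 - 50/3))*(-4604) = (-4796 - 47/3)*(-4604) = -14435/3*(-4604) = 66458740/3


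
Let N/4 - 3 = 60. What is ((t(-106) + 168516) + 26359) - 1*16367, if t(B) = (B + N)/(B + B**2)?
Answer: 993397093/5565 ≈ 1.7851e+5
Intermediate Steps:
N = 252 (N = 12 + 4*60 = 12 + 240 = 252)
t(B) = (252 + B)/(B + B**2) (t(B) = (B + 252)/(B + B**2) = (252 + B)/(B + B**2))
((t(-106) + 168516) + 26359) - 1*16367 = (((252 - 106)/((-106)*(1 - 106)) + 168516) + 26359) - 1*16367 = ((-1/106*146/(-105) + 168516) + 26359) - 16367 = ((-1/106*(-1/105)*146 + 168516) + 26359) - 16367 = ((73/5565 + 168516) + 26359) - 16367 = (937791613/5565 + 26359) - 16367 = 1084479448/5565 - 16367 = 993397093/5565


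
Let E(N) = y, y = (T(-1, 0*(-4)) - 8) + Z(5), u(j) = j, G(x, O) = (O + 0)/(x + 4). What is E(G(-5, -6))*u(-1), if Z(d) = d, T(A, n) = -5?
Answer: 8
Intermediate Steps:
G(x, O) = O/(4 + x)
y = -8 (y = (-5 - 8) + 5 = -13 + 5 = -8)
E(N) = -8
E(G(-5, -6))*u(-1) = -8*(-1) = 8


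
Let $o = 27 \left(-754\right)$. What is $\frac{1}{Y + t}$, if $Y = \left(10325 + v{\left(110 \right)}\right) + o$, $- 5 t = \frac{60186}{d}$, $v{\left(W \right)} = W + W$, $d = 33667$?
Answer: $- \frac{168335}{1651931541} \approx -0.0001019$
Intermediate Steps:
$v{\left(W \right)} = 2 W$
$o = -20358$
$t = - \frac{60186}{168335}$ ($t = - \frac{60186 \cdot \frac{1}{33667}}{5} = \left(- \frac{1}{5}\right) \frac{60186}{33667} = - \frac{60186}{168335} \approx -0.35754$)
$Y = -9813$ ($Y = \left(10325 + 2 \cdot 110\right) - 20358 = \left(10325 + 220\right) - 20358 = 10545 - 20358 = -9813$)
$\frac{1}{Y + t} = \frac{1}{-9813 - \frac{60186}{168335}} = \frac{1}{- \frac{1651931541}{168335}} = - \frac{168335}{1651931541}$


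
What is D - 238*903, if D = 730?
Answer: -214184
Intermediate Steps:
D - 238*903 = 730 - 238*903 = 730 - 214914 = -214184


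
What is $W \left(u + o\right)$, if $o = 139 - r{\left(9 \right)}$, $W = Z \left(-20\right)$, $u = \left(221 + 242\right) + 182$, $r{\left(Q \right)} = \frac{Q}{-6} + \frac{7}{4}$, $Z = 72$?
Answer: $-1128600$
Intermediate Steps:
$r{\left(Q \right)} = \frac{7}{4} - \frac{Q}{6}$ ($r{\left(Q \right)} = Q \left(- \frac{1}{6}\right) + 7 \cdot \frac{1}{4} = - \frac{Q}{6} + \frac{7}{4} = \frac{7}{4} - \frac{Q}{6}$)
$u = 645$ ($u = 463 + 182 = 645$)
$W = -1440$ ($W = 72 \left(-20\right) = -1440$)
$o = \frac{555}{4}$ ($o = 139 - \left(\frac{7}{4} - \frac{3}{2}\right) = 139 - \frac{1}{4} = \frac{555}{4} \approx 138.75$)
$W \left(u + o\right) = - 1440 \left(645 + \frac{555}{4}\right) = \left(-1440\right) \frac{3135}{4} = -1128600$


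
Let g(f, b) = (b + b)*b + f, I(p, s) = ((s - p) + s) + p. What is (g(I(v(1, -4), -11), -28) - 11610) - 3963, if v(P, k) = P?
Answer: -14027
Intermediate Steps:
I(p, s) = 2*s (I(p, s) = (-p + 2*s) + p = 2*s)
g(f, b) = f + 2*b² (g(f, b) = (2*b)*b + f = 2*b² + f = f + 2*b²)
(g(I(v(1, -4), -11), -28) - 11610) - 3963 = ((2*(-11) + 2*(-28)²) - 11610) - 3963 = ((-22 + 2*784) - 11610) - 3963 = ((-22 + 1568) - 11610) - 3963 = (1546 - 11610) - 3963 = -10064 - 3963 = -14027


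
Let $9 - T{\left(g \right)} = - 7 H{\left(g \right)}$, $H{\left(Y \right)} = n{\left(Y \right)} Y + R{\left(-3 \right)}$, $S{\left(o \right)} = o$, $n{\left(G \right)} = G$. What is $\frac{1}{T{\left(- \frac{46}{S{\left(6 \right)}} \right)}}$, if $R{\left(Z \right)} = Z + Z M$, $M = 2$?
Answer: $\frac{9}{3217} \approx 0.0027976$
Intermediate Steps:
$R{\left(Z \right)} = 3 Z$ ($R{\left(Z \right)} = Z + Z 2 = Z + 2 Z = 3 Z$)
$H{\left(Y \right)} = -9 + Y^{2}$ ($H{\left(Y \right)} = Y Y + 3 \left(-3\right) = Y^{2} - 9 = -9 + Y^{2}$)
$T{\left(g \right)} = -54 + 7 g^{2}$ ($T{\left(g \right)} = 9 - - 7 \left(-9 + g^{2}\right) = 9 - \left(63 - 7 g^{2}\right) = 9 + \left(-63 + 7 g^{2}\right) = -54 + 7 g^{2}$)
$\frac{1}{T{\left(- \frac{46}{S{\left(6 \right)}} \right)}} = \frac{1}{-54 + 7 \left(- \frac{46}{6}\right)^{2}} = \frac{1}{-54 + 7 \left(\left(-46\right) \frac{1}{6}\right)^{2}} = \frac{1}{-54 + 7 \left(- \frac{23}{3}\right)^{2}} = \frac{1}{-54 + 7 \cdot \frac{529}{9}} = \frac{1}{-54 + \frac{3703}{9}} = \frac{1}{\frac{3217}{9}} = \frac{9}{3217}$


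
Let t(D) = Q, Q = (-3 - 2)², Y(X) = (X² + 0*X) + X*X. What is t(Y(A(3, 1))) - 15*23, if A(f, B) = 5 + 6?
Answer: -320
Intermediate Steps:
A(f, B) = 11
Y(X) = 2*X² (Y(X) = (X² + 0) + X² = X² + X² = 2*X²)
Q = 25 (Q = (-5)² = 25)
t(D) = 25
t(Y(A(3, 1))) - 15*23 = 25 - 15*23 = 25 - 345 = -320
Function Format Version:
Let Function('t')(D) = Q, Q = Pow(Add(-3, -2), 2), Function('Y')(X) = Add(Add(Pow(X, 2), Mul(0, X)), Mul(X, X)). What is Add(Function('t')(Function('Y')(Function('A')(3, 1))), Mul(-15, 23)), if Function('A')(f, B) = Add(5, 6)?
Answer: -320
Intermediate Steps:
Function('A')(f, B) = 11
Function('Y')(X) = Mul(2, Pow(X, 2)) (Function('Y')(X) = Add(Add(Pow(X, 2), 0), Pow(X, 2)) = Add(Pow(X, 2), Pow(X, 2)) = Mul(2, Pow(X, 2)))
Q = 25 (Q = Pow(-5, 2) = 25)
Function('t')(D) = 25
Add(Function('t')(Function('Y')(Function('A')(3, 1))), Mul(-15, 23)) = Add(25, Mul(-15, 23)) = Add(25, -345) = -320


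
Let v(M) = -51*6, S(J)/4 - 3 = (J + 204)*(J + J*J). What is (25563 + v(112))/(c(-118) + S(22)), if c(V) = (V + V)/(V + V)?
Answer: 8419/152479 ≈ 0.055214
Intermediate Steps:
c(V) = 1 (c(V) = (2*V)/((2*V)) = (2*V)*(1/(2*V)) = 1)
S(J) = 12 + 4*(204 + J)*(J + J**2) (S(J) = 12 + 4*((J + 204)*(J + J*J)) = 12 + 4*((204 + J)*(J + J**2)) = 12 + 4*(204 + J)*(J + J**2))
v(M) = -306
(25563 + v(112))/(c(-118) + S(22)) = (25563 - 306)/(1 + (12 + 4*22**3 + 816*22 + 820*22**2)) = 25257/(1 + (12 + 4*10648 + 17952 + 820*484)) = 25257/(1 + (12 + 42592 + 17952 + 396880)) = 25257/(1 + 457436) = 25257/457437 = 25257*(1/457437) = 8419/152479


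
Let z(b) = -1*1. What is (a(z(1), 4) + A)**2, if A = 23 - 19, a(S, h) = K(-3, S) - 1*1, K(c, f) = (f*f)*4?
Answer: 49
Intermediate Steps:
K(c, f) = 4*f**2 (K(c, f) = f**2*4 = 4*f**2)
z(b) = -1
a(S, h) = -1 + 4*S**2 (a(S, h) = 4*S**2 - 1*1 = 4*S**2 - 1 = -1 + 4*S**2)
A = 4
(a(z(1), 4) + A)**2 = ((-1 + 4*(-1)**2) + 4)**2 = ((-1 + 4*1) + 4)**2 = ((-1 + 4) + 4)**2 = (3 + 4)**2 = 7**2 = 49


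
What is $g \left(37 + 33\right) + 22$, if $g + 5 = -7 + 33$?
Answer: $1492$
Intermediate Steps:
$g = 21$ ($g = -5 + \left(-7 + 33\right) = -5 + 26 = 21$)
$g \left(37 + 33\right) + 22 = 21 \left(37 + 33\right) + 22 = 21 \cdot 70 + 22 = 1470 + 22 = 1492$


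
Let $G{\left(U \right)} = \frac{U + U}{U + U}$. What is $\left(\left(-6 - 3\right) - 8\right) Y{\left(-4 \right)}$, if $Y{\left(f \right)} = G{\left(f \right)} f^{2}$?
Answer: $-272$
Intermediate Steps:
$G{\left(U \right)} = 1$ ($G{\left(U \right)} = \frac{2 U}{2 U} = 2 U \frac{1}{2 U} = 1$)
$Y{\left(f \right)} = f^{2}$ ($Y{\left(f \right)} = 1 f^{2} = f^{2}$)
$\left(\left(-6 - 3\right) - 8\right) Y{\left(-4 \right)} = \left(\left(-6 - 3\right) - 8\right) \left(-4\right)^{2} = \left(\left(-6 - 3\right) - 8\right) 16 = \left(-9 - 8\right) 16 = \left(-17\right) 16 = -272$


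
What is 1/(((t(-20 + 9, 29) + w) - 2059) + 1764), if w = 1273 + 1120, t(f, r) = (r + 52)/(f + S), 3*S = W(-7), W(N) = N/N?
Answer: 32/66893 ≈ 0.00047838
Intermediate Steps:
W(N) = 1
S = 1/3 (S = (1/3)*1 = 1/3 ≈ 0.33333)
t(f, r) = (52 + r)/(1/3 + f) (t(f, r) = (r + 52)/(f + 1/3) = (52 + r)/(1/3 + f))
w = 2393
1/(((t(-20 + 9, 29) + w) - 2059) + 1764) = 1/(((3*(52 + 29)/(1 + 3*(-20 + 9)) + 2393) - 2059) + 1764) = 1/(((3*81/(1 + 3*(-11)) + 2393) - 2059) + 1764) = 1/(((3*81/(1 - 33) + 2393) - 2059) + 1764) = 1/(((3*81/(-32) + 2393) - 2059) + 1764) = 1/(((3*(-1/32)*81 + 2393) - 2059) + 1764) = 1/(((-243/32 + 2393) - 2059) + 1764) = 1/((76333/32 - 2059) + 1764) = 1/(10445/32 + 1764) = 1/(66893/32) = 32/66893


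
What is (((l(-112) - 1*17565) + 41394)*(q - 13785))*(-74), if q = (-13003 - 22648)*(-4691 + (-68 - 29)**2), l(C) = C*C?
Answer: 452768376825206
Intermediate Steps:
l(C) = C**2
q = -168201418 (q = -35651*(-4691 + (-97)**2) = -35651*(-4691 + 9409) = -35651*4718 = -168201418)
(((l(-112) - 1*17565) + 41394)*(q - 13785))*(-74) = ((((-112)**2 - 1*17565) + 41394)*(-168201418 - 13785))*(-74) = (((12544 - 17565) + 41394)*(-168215203))*(-74) = ((-5021 + 41394)*(-168215203))*(-74) = (36373*(-168215203))*(-74) = -6118491578719*(-74) = 452768376825206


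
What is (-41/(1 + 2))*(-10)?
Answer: 410/3 ≈ 136.67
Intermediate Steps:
(-41/(1 + 2))*(-10) = (-41/3)*(-10) = ((⅓)*(-41))*(-10) = -41/3*(-10) = 410/3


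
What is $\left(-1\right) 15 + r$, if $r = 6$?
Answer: $-9$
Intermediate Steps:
$\left(-1\right) 15 + r = \left(-1\right) 15 + 6 = -15 + 6 = -9$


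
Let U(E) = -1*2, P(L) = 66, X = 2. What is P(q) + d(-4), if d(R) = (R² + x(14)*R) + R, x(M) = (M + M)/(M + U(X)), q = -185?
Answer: 206/3 ≈ 68.667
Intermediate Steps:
U(E) = -2
x(M) = 2*M/(-2 + M) (x(M) = (M + M)/(M - 2) = (2*M)/(-2 + M) = 2*M/(-2 + M))
d(R) = R² + 10*R/3 (d(R) = (R² + (2*14/(-2 + 14))*R) + R = (R² + (2*14/12)*R) + R = (R² + (2*14*(1/12))*R) + R = (R² + 7*R/3) + R = R² + 10*R/3)
P(q) + d(-4) = 66 + (⅓)*(-4)*(10 + 3*(-4)) = 66 + (⅓)*(-4)*(10 - 12) = 66 + (⅓)*(-4)*(-2) = 66 + 8/3 = 206/3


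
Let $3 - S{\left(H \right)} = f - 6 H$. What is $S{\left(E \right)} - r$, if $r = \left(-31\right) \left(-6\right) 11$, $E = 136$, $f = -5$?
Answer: $-1222$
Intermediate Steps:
$S{\left(H \right)} = 8 + 6 H$ ($S{\left(H \right)} = 3 - \left(-5 - 6 H\right) = 3 + \left(5 + 6 H\right) = 8 + 6 H$)
$r = 2046$ ($r = 186 \cdot 11 = 2046$)
$S{\left(E \right)} - r = \left(8 + 6 \cdot 136\right) - 2046 = \left(8 + 816\right) - 2046 = 824 - 2046 = -1222$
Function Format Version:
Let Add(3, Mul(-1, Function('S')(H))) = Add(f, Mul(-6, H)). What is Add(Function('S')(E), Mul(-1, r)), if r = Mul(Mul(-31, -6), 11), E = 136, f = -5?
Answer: -1222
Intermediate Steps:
Function('S')(H) = Add(8, Mul(6, H)) (Function('S')(H) = Add(3, Mul(-1, Add(-5, Mul(-6, H)))) = Add(3, Add(5, Mul(6, H))) = Add(8, Mul(6, H)))
r = 2046 (r = Mul(186, 11) = 2046)
Add(Function('S')(E), Mul(-1, r)) = Add(Add(8, Mul(6, 136)), Mul(-1, 2046)) = Add(Add(8, 816), -2046) = Add(824, -2046) = -1222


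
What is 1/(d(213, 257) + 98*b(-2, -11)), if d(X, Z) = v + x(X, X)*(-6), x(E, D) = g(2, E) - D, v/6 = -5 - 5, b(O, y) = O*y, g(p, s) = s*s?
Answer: -1/268840 ≈ -3.7197e-6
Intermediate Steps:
g(p, s) = s**2
v = -60 (v = 6*(-5 - 5) = 6*(-10) = -60)
x(E, D) = E**2 - D
d(X, Z) = -60 - 6*X**2 + 6*X (d(X, Z) = -60 + (X**2 - X)*(-6) = -60 + (-6*X**2 + 6*X) = -60 - 6*X**2 + 6*X)
1/(d(213, 257) + 98*b(-2, -11)) = 1/((-60 - 6*213**2 + 6*213) + 98*(-2*(-11))) = 1/((-60 - 6*45369 + 1278) + 98*22) = 1/((-60 - 272214 + 1278) + 2156) = 1/(-270996 + 2156) = 1/(-268840) = -1/268840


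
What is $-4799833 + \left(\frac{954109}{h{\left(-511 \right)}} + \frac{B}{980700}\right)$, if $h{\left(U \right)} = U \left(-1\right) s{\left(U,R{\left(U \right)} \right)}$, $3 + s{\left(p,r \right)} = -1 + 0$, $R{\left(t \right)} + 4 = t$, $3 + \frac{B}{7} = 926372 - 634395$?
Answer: $- \frac{343658592755311}{71591100} \approx -4.8003 \cdot 10^{6}$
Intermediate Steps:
$B = 2043818$ ($B = -21 + 7 \left(926372 - 634395\right) = -21 + 7 \cdot 291977 = -21 + 2043839 = 2043818$)
$R{\left(t \right)} = -4 + t$
$s{\left(p,r \right)} = -4$ ($s{\left(p,r \right)} = -3 + \left(-1 + 0\right) = -3 - 1 = -4$)
$h{\left(U \right)} = 4 U$ ($h{\left(U \right)} = U \left(-1\right) \left(-4\right) = - U \left(-4\right) = 4 U$)
$-4799833 + \left(\frac{954109}{h{\left(-511 \right)}} + \frac{B}{980700}\right) = -4799833 + \left(\frac{954109}{4 \left(-511\right)} + \frac{2043818}{980700}\right) = -4799833 + \left(\frac{954109}{-2044} + 2043818 \cdot \frac{1}{980700}\right) = -4799833 + \left(954109 \left(- \frac{1}{2044}\right) + \frac{145987}{70050}\right) = -4799833 + \left(- \frac{954109}{2044} + \frac{145987}{70050}\right) = -4799833 - \frac{33268469011}{71591100} = - \frac{343658592755311}{71591100}$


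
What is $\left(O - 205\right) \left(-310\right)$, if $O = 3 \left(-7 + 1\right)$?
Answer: $69130$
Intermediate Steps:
$O = -18$ ($O = 3 \left(-6\right) = -18$)
$\left(O - 205\right) \left(-310\right) = \left(-18 - 205\right) \left(-310\right) = \left(-223\right) \left(-310\right) = 69130$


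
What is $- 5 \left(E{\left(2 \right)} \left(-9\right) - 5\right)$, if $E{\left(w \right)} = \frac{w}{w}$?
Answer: $70$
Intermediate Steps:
$E{\left(w \right)} = 1$
$- 5 \left(E{\left(2 \right)} \left(-9\right) - 5\right) = - 5 \left(1 \left(-9\right) - 5\right) = - 5 \left(-9 - 5\right) = \left(-5\right) \left(-14\right) = 70$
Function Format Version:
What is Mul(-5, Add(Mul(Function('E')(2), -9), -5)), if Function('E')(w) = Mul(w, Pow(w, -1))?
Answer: 70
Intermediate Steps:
Function('E')(w) = 1
Mul(-5, Add(Mul(Function('E')(2), -9), -5)) = Mul(-5, Add(Mul(1, -9), -5)) = Mul(-5, Add(-9, -5)) = Mul(-5, -14) = 70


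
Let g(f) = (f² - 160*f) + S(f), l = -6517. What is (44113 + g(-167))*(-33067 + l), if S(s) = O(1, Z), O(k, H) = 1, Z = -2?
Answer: -3907851232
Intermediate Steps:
S(s) = 1
g(f) = 1 + f² - 160*f (g(f) = (f² - 160*f) + 1 = 1 + f² - 160*f)
(44113 + g(-167))*(-33067 + l) = (44113 + (1 + (-167)² - 160*(-167)))*(-33067 - 6517) = (44113 + (1 + 27889 + 26720))*(-39584) = (44113 + 54610)*(-39584) = 98723*(-39584) = -3907851232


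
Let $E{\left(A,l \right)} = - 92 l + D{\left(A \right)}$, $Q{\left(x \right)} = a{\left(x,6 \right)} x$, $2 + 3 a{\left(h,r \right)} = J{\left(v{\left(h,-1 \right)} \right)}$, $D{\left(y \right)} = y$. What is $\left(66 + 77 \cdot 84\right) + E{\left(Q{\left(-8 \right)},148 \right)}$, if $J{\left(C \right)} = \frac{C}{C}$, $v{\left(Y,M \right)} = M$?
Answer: $- \frac{21238}{3} \approx -7079.3$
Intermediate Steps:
$J{\left(C \right)} = 1$
$a{\left(h,r \right)} = - \frac{1}{3}$ ($a{\left(h,r \right)} = - \frac{2}{3} + \frac{1}{3} \cdot 1 = - \frac{2}{3} + \frac{1}{3} = - \frac{1}{3}$)
$Q{\left(x \right)} = - \frac{x}{3}$
$E{\left(A,l \right)} = A - 92 l$ ($E{\left(A,l \right)} = - 92 l + A = A - 92 l$)
$\left(66 + 77 \cdot 84\right) + E{\left(Q{\left(-8 \right)},148 \right)} = \left(66 + 77 \cdot 84\right) - \frac{40840}{3} = \left(66 + 6468\right) + \left(\frac{8}{3} - 13616\right) = 6534 - \frac{40840}{3} = - \frac{21238}{3}$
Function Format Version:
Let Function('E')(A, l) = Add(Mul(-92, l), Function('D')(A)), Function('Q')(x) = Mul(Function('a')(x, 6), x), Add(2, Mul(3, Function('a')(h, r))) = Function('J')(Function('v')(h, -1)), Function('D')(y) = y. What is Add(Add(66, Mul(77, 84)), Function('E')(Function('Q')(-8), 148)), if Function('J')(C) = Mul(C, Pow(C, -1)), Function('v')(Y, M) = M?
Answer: Rational(-21238, 3) ≈ -7079.3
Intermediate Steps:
Function('J')(C) = 1
Function('a')(h, r) = Rational(-1, 3) (Function('a')(h, r) = Add(Rational(-2, 3), Mul(Rational(1, 3), 1)) = Add(Rational(-2, 3), Rational(1, 3)) = Rational(-1, 3))
Function('Q')(x) = Mul(Rational(-1, 3), x)
Function('E')(A, l) = Add(A, Mul(-92, l)) (Function('E')(A, l) = Add(Mul(-92, l), A) = Add(A, Mul(-92, l)))
Add(Add(66, Mul(77, 84)), Function('E')(Function('Q')(-8), 148)) = Add(Add(66, Mul(77, 84)), Add(Mul(Rational(-1, 3), -8), Mul(-92, 148))) = Add(Add(66, 6468), Add(Rational(8, 3), -13616)) = Add(6534, Rational(-40840, 3)) = Rational(-21238, 3)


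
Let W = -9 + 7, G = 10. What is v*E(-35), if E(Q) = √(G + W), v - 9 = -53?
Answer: -88*√2 ≈ -124.45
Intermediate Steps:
v = -44 (v = 9 - 53 = -44)
W = -2
E(Q) = 2*√2 (E(Q) = √(10 - 2) = √8 = 2*√2)
v*E(-35) = -88*√2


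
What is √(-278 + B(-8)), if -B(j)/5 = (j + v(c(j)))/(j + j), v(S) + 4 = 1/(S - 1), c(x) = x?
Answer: I*√40577/12 ≈ 16.786*I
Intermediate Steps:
v(S) = -4 + 1/(-1 + S) (v(S) = -4 + 1/(S - 1) = -4 + 1/(-1 + S))
B(j) = -5*(j + (5 - 4*j)/(-1 + j))/(2*j) (B(j) = -5*(j + (5 - 4*j)/(-1 + j))/(j + j) = -5*(j + (5 - 4*j)/(-1 + j))/(2*j))
√(-278 + B(-8)) = √(-278 + (5/2)*(-5 - 1*(-8)² + 5*(-8))/(-8*(-1 - 8))) = √(-278 + (5/2)*(-⅛)*(-5 - 1*64 - 40)/(-9)) = √(-278 + (5/2)*(-⅛)*(-⅑)*(-5 - 64 - 40)) = √(-278 + (5/2)*(-⅛)*(-⅑)*(-109)) = √(-278 - 545/144) = √(-40577/144) = I*√40577/12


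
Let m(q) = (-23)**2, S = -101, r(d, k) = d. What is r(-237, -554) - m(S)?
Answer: -766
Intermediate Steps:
m(q) = 529
r(-237, -554) - m(S) = -237 - 1*529 = -237 - 529 = -766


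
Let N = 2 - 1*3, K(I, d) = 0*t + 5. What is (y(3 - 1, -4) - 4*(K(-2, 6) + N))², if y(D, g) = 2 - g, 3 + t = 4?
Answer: 100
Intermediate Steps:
t = 1 (t = -3 + 4 = 1)
K(I, d) = 5 (K(I, d) = 0*1 + 5 = 0 + 5 = 5)
N = -1 (N = 2 - 3 = -1)
(y(3 - 1, -4) - 4*(K(-2, 6) + N))² = ((2 - 1*(-4)) - 4*(5 - 1))² = ((2 + 4) - 4*4)² = (6 - 16)² = (-10)² = 100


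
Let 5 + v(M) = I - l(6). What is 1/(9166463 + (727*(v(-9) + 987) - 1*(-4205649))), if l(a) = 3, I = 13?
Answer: 1/14093296 ≈ 7.0956e-8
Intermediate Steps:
v(M) = 5 (v(M) = -5 + (13 - 1*3) = -5 + (13 - 3) = -5 + 10 = 5)
1/(9166463 + (727*(v(-9) + 987) - 1*(-4205649))) = 1/(9166463 + (727*(5 + 987) - 1*(-4205649))) = 1/(9166463 + (727*992 + 4205649)) = 1/(9166463 + (721184 + 4205649)) = 1/(9166463 + 4926833) = 1/14093296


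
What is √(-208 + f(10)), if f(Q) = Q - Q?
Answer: 4*I*√13 ≈ 14.422*I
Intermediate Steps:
f(Q) = 0
√(-208 + f(10)) = √(-208 + 0) = √(-208) = 4*I*√13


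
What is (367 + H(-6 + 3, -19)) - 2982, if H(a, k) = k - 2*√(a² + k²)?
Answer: -2634 - 2*√370 ≈ -2672.5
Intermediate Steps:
(367 + H(-6 + 3, -19)) - 2982 = (367 + (-19 - 2*√((-6 + 3)² + (-19)²))) - 2982 = (367 + (-19 - 2*√((-3)² + 361))) - 2982 = (367 + (-19 - 2*√(9 + 361))) - 2982 = (367 + (-19 - 2*√370)) - 2982 = (348 - 2*√370) - 2982 = -2634 - 2*√370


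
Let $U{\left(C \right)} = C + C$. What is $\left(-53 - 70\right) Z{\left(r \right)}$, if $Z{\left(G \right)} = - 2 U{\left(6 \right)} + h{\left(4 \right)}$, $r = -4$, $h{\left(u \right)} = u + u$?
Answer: $1968$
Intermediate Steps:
$U{\left(C \right)} = 2 C$
$h{\left(u \right)} = 2 u$
$Z{\left(G \right)} = -16$ ($Z{\left(G \right)} = - 2 \cdot 2 \cdot 6 + 2 \cdot 4 = \left(-2\right) 12 + 8 = -24 + 8 = -16$)
$\left(-53 - 70\right) Z{\left(r \right)} = \left(-53 - 70\right) \left(-16\right) = \left(-123\right) \left(-16\right) = 1968$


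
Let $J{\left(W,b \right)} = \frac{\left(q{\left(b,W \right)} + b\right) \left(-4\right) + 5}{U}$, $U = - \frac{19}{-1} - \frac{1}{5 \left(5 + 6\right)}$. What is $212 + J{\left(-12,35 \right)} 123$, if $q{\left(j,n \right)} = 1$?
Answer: $- \frac{239669}{348} \approx -688.7$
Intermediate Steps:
$U = \frac{1044}{55}$ ($U = \left(-19\right) \left(-1\right) - \frac{1}{5 \cdot 11} = 19 - \frac{1}{55} = \frac{1044}{55} \approx 18.982$)
$J{\left(W,b \right)} = \frac{55}{1044} - \frac{55 b}{261}$ ($J{\left(W,b \right)} = \frac{\left(1 + b\right) \left(-4\right) + 5}{\frac{1044}{55}} = \left(\left(-4 - 4 b\right) + 5\right) \frac{55}{1044} = \left(1 - 4 b\right) \frac{55}{1044} = \frac{55}{1044} - \frac{55 b}{261}$)
$212 + J{\left(-12,35 \right)} 123 = 212 + \left(\frac{55}{1044} - \frac{1925}{261}\right) 123 = 212 - \frac{313445}{348} = - \frac{239669}{348}$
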